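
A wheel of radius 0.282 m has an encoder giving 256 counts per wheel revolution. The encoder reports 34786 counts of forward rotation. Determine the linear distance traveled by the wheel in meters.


revs = 34786/256 = 135.882812
d = revs * 2*pi*r = 135.882812 * 2*pi*0.282 = 240.7651

240.7651 m


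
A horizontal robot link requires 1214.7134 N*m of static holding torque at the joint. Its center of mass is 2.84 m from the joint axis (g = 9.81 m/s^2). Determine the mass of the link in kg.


m = tau / (g*L) = 1214.7134 / (9.81 * 2.84) = 43.6000

43.6000 kg


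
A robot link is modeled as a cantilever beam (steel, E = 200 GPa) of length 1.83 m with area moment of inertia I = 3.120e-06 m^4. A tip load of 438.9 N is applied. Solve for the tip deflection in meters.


delta = F*L^3/(3*E*I) = 438.9*1.83^3/(3*2.000e+11*3.120e-06)
      = 2689.7929443/1872000 = 0.0014

0.0014 m


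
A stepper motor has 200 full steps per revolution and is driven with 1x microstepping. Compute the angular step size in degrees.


step = 360/(200*1) = 360/200 = 1.8000

1.8000 degrees


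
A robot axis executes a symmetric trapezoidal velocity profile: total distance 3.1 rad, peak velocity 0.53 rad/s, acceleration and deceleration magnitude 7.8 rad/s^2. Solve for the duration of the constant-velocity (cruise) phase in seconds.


t_acc = v/a = 0.067949 s, d_acc = v^2/(2a) = 0.018006 rad each
d_cruise = 3.1 - 2*0.018006 = 3.063988 rad
t_cruise = d_cruise/v = 3.063988/0.53 = 5.7811

5.7811 s


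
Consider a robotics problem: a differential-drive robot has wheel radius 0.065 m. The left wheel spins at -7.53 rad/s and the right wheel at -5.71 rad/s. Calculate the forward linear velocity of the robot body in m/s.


v = r*(wR + wL)/2 = 0.065*(-5.71 + -7.53)/2 = -0.4303

-0.4303 m/s


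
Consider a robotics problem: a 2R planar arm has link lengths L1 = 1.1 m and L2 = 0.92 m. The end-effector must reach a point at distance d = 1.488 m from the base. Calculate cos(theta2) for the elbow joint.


cos(th2) = (d^2 - L1^2 - L2^2)/(2*L1*L2) = (1.488^2 - 1.1^2 - 0.92^2)/(2*1.1*0.92) = 0.0779

0.0779


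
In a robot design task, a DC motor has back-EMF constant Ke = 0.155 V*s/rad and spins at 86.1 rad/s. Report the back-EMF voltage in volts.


V_emf = Ke * omega = 0.155*86.1 = 13.3455

13.3455 V


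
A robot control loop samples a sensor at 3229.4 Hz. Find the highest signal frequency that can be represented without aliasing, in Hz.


f_max = f_s/2 = 3229.4/2 = 1614.7000

1614.7000 Hz


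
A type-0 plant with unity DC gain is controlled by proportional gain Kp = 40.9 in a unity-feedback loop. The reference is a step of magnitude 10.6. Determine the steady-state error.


e_ss = R/(1 + Kp) = 10.6/(1 + 40.9) = 10.6/41.9000 = 0.2530

0.2530


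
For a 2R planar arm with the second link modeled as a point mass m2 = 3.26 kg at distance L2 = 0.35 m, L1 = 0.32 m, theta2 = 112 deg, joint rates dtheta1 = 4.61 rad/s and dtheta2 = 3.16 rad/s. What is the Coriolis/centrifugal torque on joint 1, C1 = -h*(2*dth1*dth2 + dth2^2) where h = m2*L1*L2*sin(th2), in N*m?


h = m2*L1*L2*sin(th2) = 3.26*0.32*0.35*sin(112 deg) = 0.338533
C1 = -h*(2*4.61*3.16 + 3.16^2) = -0.338533*39.1208 = -13.2437

-13.2437 N*m


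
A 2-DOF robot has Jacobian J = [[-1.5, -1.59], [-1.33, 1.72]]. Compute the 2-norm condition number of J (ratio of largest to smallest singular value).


JJ^T eigenvalues: trace(JJ^T) = 9.5054, det(JJ^T) = det(J)^2 = 22.04020809
s_max^2 = (9.5054 + sqrt(2.19179680))/2 = 5.49293591
s_min^2 = (9.5054 - sqrt(2.19179680))/2 = 4.01246409
kappa = s_max/s_min = sqrt(5.49293591/4.01246409) = 1.1700

1.1700


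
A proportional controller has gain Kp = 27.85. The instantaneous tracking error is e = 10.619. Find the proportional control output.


u_P = Kp * e = 27.85 * 10.619 = 295.7391

295.7391


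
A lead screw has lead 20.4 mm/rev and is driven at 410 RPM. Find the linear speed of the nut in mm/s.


v = lead * (RPM/60) = 20.4*410/60 = 139.4000

139.4000 mm/s


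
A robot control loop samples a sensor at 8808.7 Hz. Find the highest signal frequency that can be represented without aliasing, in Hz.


f_max = f_s/2 = 8808.7/2 = 4404.3500

4404.3500 Hz


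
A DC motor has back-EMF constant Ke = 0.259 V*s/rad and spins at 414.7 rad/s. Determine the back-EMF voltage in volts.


V_emf = Ke * omega = 0.259*414.7 = 107.4073

107.4073 V


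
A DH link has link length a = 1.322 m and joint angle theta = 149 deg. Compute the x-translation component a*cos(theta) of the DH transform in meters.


a*cos(theta) = 1.322*cos(149 deg) = -1.1332

-1.1332 m


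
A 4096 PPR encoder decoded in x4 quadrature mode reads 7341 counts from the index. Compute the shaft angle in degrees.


angle = counts * 360 / (PPR*4) = 7341 * 360 / 16384 = 161.3013

161.3013 degrees


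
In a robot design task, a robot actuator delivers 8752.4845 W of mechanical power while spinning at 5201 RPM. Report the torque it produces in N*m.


omega = 5201 * 2*pi/60 = 544.647446 rad/s
tau = P / omega = 8752.4845 / 544.647446 = 16.0700

16.0700 N*m


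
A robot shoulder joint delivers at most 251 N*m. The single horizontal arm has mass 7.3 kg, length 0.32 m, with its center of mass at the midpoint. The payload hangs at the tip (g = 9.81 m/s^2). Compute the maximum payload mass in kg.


tau_arm = m_arm*g*(L/2) = 7.3*9.81*0.32/2 = 11.4581 N*m
tau_payload = tau_max - tau_arm = 251 - 11.4581 = 239.5419
m_payload = tau_payload / (g*L) = 239.5419 / (9.81*0.32) = 76.3067

76.3067 kg


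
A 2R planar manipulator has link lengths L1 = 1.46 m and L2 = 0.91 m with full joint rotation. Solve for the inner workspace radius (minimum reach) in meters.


r_min = |L1 - L2| = |1.46 - 0.91| = 0.5500

0.5500 m


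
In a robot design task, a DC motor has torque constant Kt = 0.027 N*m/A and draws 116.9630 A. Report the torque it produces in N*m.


tau = Kt * I = 0.027*116.9630 = 3.1580

3.1580 N*m


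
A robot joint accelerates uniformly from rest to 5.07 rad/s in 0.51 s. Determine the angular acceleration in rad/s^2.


alpha = delta_omega / t = 5.07 / 0.51 = 9.9412

9.9412 rad/s^2


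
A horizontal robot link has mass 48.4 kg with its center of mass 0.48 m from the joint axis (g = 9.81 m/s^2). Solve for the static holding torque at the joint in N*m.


tau = m*g*L = 48.4 * 9.81 * 0.48 = 227.9059

227.9059 N*m


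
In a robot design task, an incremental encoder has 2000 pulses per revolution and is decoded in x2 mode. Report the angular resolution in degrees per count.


resolution = 360 / (PPR * 2) = 360 / 4000 = 0.0900

0.0900 degrees


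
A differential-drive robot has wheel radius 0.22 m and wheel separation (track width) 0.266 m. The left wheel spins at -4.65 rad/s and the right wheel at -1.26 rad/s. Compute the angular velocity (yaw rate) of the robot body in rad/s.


omega = r*(wR - wL)/L = 0.22*(-1.26 - (-4.65))/0.266 = 2.8038

2.8038 rad/s


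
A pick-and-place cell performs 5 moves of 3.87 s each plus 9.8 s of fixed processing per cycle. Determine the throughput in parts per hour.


T_cycle = 5*3.87 + 9.8 = 29.1500 s
rate = 3600/T = 123.4991

123.4991 parts/hour


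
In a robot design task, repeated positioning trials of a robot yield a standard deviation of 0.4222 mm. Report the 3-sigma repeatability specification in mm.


repeatability = 3*sigma = 3*0.4222 = 1.2666

1.2666 mm


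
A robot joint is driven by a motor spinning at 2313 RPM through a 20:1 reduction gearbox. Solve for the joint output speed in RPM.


omega_joint = omega_motor / N = 2313 / 20 = 115.6500

115.6500 RPM


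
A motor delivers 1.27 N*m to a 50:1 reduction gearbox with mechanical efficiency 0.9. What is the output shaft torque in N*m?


tau_out = tau_in * N * eta = 1.27 * 50 * 0.9 = 57.1500

57.1500 N*m


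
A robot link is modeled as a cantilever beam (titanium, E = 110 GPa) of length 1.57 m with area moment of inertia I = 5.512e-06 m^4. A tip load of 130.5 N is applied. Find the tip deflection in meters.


delta = F*L^3/(3*E*I) = 130.5*1.57^3/(3*1.100e+11*5.512e-06)
      = 505.0210365/1818960 = 2.7764e-04

2.7764e-04 m


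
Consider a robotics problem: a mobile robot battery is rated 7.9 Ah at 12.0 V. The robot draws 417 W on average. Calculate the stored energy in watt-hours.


E = capacity * V = 7.9*12.0 = 94.8000

94.8000 Wh


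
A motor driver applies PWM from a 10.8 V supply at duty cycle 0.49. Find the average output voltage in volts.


V_avg = V_supply * D = 10.8*0.49 = 5.2920

5.2920 V


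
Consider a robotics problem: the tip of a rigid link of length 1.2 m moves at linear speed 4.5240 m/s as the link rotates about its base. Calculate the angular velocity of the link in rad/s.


omega = v / L = 4.5240 / 1.2 = 3.7700

3.7700 rad/s


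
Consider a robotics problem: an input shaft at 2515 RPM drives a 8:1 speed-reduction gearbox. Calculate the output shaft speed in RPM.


omega_out = omega_in / N = 2515 / 8 = 314.3750

314.3750 RPM


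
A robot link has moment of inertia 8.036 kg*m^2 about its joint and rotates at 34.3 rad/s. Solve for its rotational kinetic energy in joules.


KE = (1/2)*I*omega^2 = 0.5*8.036*34.3^2 = 4727.1368

4727.1368 J


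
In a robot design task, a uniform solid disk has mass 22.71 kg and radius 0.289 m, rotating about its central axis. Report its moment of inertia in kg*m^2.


I = (1/2)*m*R^2 = 0.5*22.71*0.289^2 = 0.9484

0.9484 kg*m^2


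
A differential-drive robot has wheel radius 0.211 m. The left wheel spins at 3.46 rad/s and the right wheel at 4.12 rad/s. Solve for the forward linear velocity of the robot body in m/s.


v = r*(wR + wL)/2 = 0.211*(4.12 + 3.46)/2 = 0.7997

0.7997 m/s


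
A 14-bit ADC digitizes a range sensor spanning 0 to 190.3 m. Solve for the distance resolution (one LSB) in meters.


res = range / 2^n = 190.3/2^14 = 190.3/16384 = 0.0116

0.0116 m


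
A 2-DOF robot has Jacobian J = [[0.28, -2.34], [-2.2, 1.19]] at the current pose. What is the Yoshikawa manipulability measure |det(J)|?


det(J) = 0.28*1.19 - (-2.34)*(-2.2) = -4.8148
|det(J)| = 4.8148

4.8148


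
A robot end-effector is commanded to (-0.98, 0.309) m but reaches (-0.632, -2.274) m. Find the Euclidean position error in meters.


dx = -0.632 - (-0.98) = 0.3480, dy = -2.274 - (0.309) = -2.5830
err = sqrt(0.121104 + 6.671889) = 2.6063

2.6063 m


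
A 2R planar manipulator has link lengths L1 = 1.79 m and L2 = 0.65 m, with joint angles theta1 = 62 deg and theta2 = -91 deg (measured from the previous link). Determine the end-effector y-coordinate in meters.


y = L1*sin(th1) + L2*sin(th1+th2) = 1.79*sin(62 deg) + 0.65*sin(-29 deg) = 1.2653

1.2653 m


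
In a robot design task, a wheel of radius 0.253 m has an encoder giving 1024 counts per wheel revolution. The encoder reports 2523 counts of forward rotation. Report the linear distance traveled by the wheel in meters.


revs = 2523/1024 = 2.463867
d = revs * 2*pi*r = 2.463867 * 2*pi*0.253 = 3.9167

3.9167 m


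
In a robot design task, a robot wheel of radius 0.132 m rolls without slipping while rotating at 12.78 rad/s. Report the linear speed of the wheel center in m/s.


v = omega * r = 12.78 * 0.132 = 1.6870

1.6870 m/s


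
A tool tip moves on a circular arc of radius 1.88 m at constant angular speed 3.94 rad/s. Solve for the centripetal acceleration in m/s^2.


a_c = omega^2 * r = 3.94^2 * 1.88 = 29.1844

29.1844 m/s^2


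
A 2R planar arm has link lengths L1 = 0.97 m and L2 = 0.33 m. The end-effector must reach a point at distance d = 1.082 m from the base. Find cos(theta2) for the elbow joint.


cos(th2) = (d^2 - L1^2 - L2^2)/(2*L1*L2) = (1.082^2 - 0.97^2 - 0.33^2)/(2*0.97*0.33) = 0.1889

0.1889


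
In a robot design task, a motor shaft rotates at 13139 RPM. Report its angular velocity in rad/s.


omega = 13139 * 2*pi/60 = 1375.9129

1375.9129 rad/s


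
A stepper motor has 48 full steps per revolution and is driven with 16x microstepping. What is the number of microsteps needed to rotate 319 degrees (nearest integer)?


step_size = 360/(48*16) = 360/768 = 0.468750 deg
n = 319/(360/768) = 319*768/360 = 680.5333 -> 681

681 steps


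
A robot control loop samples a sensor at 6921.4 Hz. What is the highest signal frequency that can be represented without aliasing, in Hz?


f_max = f_s/2 = 6921.4/2 = 3460.7000

3460.7000 Hz


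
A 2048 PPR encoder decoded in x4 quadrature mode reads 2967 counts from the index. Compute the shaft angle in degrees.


angle = counts * 360 / (PPR*4) = 2967 * 360 / 8192 = 130.3857

130.3857 degrees


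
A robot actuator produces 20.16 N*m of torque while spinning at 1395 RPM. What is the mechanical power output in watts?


omega = 1395 * 2*pi/60 = 146.084058 rad/s
P = tau * omega = 20.16 * 146.084058 = 2945.0546

2945.0546 W


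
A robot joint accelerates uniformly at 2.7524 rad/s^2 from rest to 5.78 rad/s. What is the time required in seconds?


t = delta_omega / alpha = 5.78 / 2.7524 = 2.1000

2.1000 s


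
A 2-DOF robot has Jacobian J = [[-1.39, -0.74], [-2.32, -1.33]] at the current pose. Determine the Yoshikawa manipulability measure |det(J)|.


det(J) = -1.39*-1.33 - (-0.74)*(-2.32) = 0.1319
|det(J)| = 0.1319

0.1319


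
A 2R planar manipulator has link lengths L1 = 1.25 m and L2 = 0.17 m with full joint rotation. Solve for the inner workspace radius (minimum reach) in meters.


r_min = |L1 - L2| = |1.25 - 0.17| = 1.0800

1.0800 m


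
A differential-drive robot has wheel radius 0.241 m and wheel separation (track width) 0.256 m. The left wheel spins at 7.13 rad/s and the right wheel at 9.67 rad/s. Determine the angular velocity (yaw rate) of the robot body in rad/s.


omega = r*(wR - wL)/L = 0.241*(9.67 - (7.13))/0.256 = 2.3912

2.3912 rad/s


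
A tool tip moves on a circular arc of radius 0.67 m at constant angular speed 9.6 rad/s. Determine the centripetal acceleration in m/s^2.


a_c = omega^2 * r = 9.6^2 * 0.67 = 61.7472

61.7472 m/s^2


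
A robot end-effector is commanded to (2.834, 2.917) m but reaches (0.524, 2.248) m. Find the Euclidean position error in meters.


dx = 0.524 - (2.834) = -2.3100, dy = 2.248 - (2.917) = -0.6690
err = sqrt(5.336100 + 0.447561) = 2.4049

2.4049 m


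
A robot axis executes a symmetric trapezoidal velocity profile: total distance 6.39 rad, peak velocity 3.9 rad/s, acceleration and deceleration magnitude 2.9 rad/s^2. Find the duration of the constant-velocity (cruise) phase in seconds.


t_acc = v/a = 1.344828 s, d_acc = v^2/(2a) = 2.622414 rad each
d_cruise = 6.39 - 2*2.622414 = 1.145172 rad
t_cruise = d_cruise/v = 1.145172/3.9 = 0.2936

0.2936 s


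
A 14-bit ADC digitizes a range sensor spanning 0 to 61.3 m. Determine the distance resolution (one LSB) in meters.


res = range / 2^n = 61.3/2^14 = 61.3/16384 = 0.0037

0.0037 m


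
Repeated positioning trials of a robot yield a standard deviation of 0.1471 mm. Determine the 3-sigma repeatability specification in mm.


repeatability = 3*sigma = 3*0.1471 = 0.4413

0.4413 mm


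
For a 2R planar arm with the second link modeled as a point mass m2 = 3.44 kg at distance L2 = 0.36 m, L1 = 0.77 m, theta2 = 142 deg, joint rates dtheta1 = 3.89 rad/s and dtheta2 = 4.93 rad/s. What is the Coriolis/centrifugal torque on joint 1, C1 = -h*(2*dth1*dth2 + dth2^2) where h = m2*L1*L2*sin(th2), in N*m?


h = m2*L1*L2*sin(th2) = 3.44*0.77*0.36*sin(142 deg) = 0.587075
C1 = -h*(2*3.89*4.93 + 4.93^2) = -0.587075*62.6603 = -36.7863

-36.7863 N*m


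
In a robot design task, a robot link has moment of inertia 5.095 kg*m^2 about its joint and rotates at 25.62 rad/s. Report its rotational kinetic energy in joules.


KE = (1/2)*I*omega^2 = 0.5*5.095*25.62^2 = 1672.1393

1672.1393 J


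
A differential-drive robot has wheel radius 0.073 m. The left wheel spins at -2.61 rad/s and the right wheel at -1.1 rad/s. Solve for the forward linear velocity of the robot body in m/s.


v = r*(wR + wL)/2 = 0.073*(-1.1 + -2.61)/2 = -0.1354

-0.1354 m/s


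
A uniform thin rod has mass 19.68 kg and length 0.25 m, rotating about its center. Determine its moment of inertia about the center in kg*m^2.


I = (1/12)*m*L^2 = (1/12)*19.68*0.25^2 = 0.1025

0.1025 kg*m^2


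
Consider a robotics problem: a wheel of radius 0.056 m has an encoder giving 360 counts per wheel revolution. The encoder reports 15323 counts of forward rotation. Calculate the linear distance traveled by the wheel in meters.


revs = 15323/360 = 42.563889
d = revs * 2*pi*r = 42.563889 * 2*pi*0.056 = 14.9765

14.9765 m


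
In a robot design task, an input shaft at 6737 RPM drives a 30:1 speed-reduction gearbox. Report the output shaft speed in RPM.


omega_out = omega_in / N = 6737 / 30 = 224.5667

224.5667 RPM


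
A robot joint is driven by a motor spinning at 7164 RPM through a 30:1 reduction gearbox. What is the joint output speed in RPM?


omega_joint = omega_motor / N = 7164 / 30 = 238.8000

238.8000 RPM


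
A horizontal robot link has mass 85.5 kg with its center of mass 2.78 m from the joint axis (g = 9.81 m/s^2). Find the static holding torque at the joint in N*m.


tau = m*g*L = 85.5 * 9.81 * 2.78 = 2331.7389

2331.7389 N*m


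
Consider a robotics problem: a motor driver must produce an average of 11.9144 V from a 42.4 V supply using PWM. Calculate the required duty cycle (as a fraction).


D = V_avg/V_supply = 11.9144/42.4 = 0.2810

0.2810


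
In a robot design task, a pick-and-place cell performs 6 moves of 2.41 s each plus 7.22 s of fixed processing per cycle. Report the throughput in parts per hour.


T_cycle = 6*2.41 + 7.22 = 21.6800 s
rate = 3600/T = 166.0517

166.0517 parts/hour


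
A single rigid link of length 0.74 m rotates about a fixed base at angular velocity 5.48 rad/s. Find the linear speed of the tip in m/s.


v = L*omega = 0.74 * 5.48 = 4.0552

4.0552 m/s


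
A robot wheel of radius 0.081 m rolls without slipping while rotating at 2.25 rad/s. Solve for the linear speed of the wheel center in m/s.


v = omega * r = 2.25 * 0.081 = 0.1822

0.1822 m/s


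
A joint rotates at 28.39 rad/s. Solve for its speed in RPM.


RPM = 28.39 * 60/(2*pi) = 271.1045

271.1045 RPM


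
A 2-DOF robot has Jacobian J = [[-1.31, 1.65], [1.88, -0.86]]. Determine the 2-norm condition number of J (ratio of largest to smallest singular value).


JJ^T eigenvalues: trace(JJ^T) = 8.7126, det(JJ^T) = det(J)^2 = 3.90220516
s_max^2 = (8.7126 + sqrt(60.30057812))/2 = 8.23897234
s_min^2 = (8.7126 - sqrt(60.30057812))/2 = 0.47362766
kappa = s_max/s_min = sqrt(8.23897234/0.47362766) = 4.1708

4.1708


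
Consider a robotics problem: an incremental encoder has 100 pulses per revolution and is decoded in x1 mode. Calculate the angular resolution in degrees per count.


resolution = 360 / (PPR * 1) = 360 / 100 = 3.6000

3.6000 degrees


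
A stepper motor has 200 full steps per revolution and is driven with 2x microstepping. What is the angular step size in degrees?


step = 360/(200*2) = 360/400 = 0.9000

0.9000 degrees


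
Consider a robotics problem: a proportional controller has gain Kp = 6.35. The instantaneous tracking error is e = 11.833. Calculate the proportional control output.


u_P = Kp * e = 6.35 * 11.833 = 75.1395

75.1395


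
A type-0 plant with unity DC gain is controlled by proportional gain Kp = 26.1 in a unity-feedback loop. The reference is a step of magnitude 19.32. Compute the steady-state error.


e_ss = R/(1 + Kp) = 19.32/(1 + 26.1) = 19.32/27.1000 = 0.7129

0.7129


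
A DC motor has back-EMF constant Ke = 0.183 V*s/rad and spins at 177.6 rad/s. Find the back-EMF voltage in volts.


V_emf = Ke * omega = 0.183*177.6 = 32.5008

32.5008 V


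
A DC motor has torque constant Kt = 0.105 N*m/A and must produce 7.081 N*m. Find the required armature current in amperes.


I = tau / Kt = 7.081/0.105 = 67.4381

67.4381 A


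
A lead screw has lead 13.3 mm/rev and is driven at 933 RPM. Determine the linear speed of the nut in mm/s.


v = lead * (RPM/60) = 13.3*933/60 = 206.8150

206.8150 mm/s


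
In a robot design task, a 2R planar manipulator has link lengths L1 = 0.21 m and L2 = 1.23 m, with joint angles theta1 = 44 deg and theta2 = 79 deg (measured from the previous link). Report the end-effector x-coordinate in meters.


x = L1*cos(th1) + L2*cos(th1+th2) = 0.21*cos(44 deg) + 1.23*cos(123 deg) = -0.5188

-0.5188 m


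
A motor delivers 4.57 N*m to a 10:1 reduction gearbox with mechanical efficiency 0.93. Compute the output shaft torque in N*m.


tau_out = tau_in * N * eta = 4.57 * 10 * 0.93 = 42.5010

42.5010 N*m


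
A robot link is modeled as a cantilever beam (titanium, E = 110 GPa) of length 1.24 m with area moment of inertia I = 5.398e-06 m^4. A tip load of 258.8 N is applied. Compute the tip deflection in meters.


delta = F*L^3/(3*E*I) = 258.8*1.24^3/(3*1.100e+11*5.398e-06)
      = 493.4342912/1781340 = 2.7700e-04

2.7700e-04 m


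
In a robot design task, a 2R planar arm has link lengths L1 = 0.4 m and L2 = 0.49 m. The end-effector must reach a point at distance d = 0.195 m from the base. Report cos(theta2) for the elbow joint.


cos(th2) = (d^2 - L1^2 - L2^2)/(2*L1*L2) = (0.195^2 - 0.4^2 - 0.49^2)/(2*0.4*0.49) = -0.9237

-0.9237


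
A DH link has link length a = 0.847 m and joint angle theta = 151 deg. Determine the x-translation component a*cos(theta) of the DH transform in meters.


a*cos(theta) = 0.847*cos(151 deg) = -0.7408

-0.7408 m


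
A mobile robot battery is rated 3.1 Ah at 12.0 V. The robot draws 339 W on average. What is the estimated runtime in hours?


E = 3.1*12.0 = 37.2000 Wh
t = E/P = 37.2000/339 = 0.1097

0.1097 hours


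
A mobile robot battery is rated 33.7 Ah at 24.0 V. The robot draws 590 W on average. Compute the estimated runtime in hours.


E = 33.7*24.0 = 808.8000 Wh
t = E/P = 808.8000/590 = 1.3708

1.3708 hours


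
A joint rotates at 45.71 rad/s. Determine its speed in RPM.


RPM = 45.71 * 60/(2*pi) = 436.4983

436.4983 RPM


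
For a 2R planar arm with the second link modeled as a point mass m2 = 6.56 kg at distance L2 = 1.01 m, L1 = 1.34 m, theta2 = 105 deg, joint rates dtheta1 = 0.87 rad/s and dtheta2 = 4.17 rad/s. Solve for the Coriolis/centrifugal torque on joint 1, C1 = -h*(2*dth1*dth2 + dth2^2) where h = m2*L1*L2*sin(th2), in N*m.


h = m2*L1*L2*sin(th2) = 6.56*1.34*1.01*sin(105 deg) = 8.575783
C1 = -h*(2*0.87*4.17 + 4.17^2) = -8.575783*24.6447 = -211.3476

-211.3476 N*m


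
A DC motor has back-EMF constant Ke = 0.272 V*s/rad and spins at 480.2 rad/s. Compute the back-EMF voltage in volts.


V_emf = Ke * omega = 0.272*480.2 = 130.6144

130.6144 V


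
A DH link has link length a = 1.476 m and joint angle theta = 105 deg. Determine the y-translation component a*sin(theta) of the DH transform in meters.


a*sin(theta) = 1.476*sin(105 deg) = 1.4257

1.4257 m


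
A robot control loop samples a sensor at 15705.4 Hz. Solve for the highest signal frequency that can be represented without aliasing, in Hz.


f_max = f_s/2 = 15705.4/2 = 7852.7000

7852.7000 Hz


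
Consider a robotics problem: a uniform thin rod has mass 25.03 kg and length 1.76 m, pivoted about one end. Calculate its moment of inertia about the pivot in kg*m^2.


I = (1/3)*m*L^2 = (1/3)*25.03*1.76^2 = 25.8443

25.8443 kg*m^2


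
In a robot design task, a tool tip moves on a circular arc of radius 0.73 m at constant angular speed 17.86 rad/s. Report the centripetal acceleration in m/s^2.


a_c = omega^2 * r = 17.86^2 * 0.73 = 232.8551

232.8551 m/s^2


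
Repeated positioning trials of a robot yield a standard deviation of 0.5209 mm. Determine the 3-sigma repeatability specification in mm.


repeatability = 3*sigma = 3*0.5209 = 1.5627

1.5627 mm


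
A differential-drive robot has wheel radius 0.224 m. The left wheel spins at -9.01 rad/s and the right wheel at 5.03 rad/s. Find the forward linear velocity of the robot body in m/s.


v = r*(wR + wL)/2 = 0.224*(5.03 + -9.01)/2 = -0.4458

-0.4458 m/s


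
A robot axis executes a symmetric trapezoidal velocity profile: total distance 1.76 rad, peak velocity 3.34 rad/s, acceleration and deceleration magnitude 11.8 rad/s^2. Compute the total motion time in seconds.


t_acc = v/a = 3.34/11.8 = 0.283051 s
d_acc = v^2/(2a) = 0.472695 rad (each ramp)
d_cruise = 1.76 - 2*0.472695 = 0.814610 rad
t_cruise = 0.814610/3.34 = 0.243895 s
t_total = 2*0.283051 + 0.243895 = 0.8100

0.8100 s


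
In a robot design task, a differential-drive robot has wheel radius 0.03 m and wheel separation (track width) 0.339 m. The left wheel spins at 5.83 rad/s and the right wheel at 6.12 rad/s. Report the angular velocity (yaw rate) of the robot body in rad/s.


omega = r*(wR - wL)/L = 0.03*(6.12 - (5.83))/0.339 = 0.0257

0.0257 rad/s


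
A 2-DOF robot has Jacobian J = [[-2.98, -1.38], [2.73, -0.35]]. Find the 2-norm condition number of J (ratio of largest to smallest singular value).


JJ^T eigenvalues: trace(JJ^T) = 18.3602, det(JJ^T) = det(J)^2 = 23.13994816
s_max^2 = (18.3602 + sqrt(244.53715140))/2 = 16.99894185
s_min^2 = (18.3602 - sqrt(244.53715140))/2 = 1.36125815
kappa = s_max/s_min = sqrt(16.99894185/1.36125815) = 3.5338

3.5338


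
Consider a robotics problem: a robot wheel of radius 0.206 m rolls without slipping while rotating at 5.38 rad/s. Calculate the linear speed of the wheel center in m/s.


v = omega * r = 5.38 * 0.206 = 1.1083

1.1083 m/s


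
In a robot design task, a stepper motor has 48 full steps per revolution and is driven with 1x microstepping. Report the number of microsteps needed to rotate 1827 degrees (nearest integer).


step_size = 360/(48*1) = 360/48 = 7.500000 deg
n = 1827/(360/48) = 1827*48/360 = 243.6000 -> 244

244 steps


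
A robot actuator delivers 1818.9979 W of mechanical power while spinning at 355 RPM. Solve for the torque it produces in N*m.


omega = 355 * 2*pi/60 = 37.175513 rad/s
tau = P / omega = 1818.9979 / 37.175513 = 48.9300

48.9300 N*m


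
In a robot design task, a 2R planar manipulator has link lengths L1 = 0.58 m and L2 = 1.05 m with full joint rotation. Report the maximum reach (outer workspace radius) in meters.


r_max = L1 + L2 = 0.58 + 1.05 = 1.6300

1.6300 m


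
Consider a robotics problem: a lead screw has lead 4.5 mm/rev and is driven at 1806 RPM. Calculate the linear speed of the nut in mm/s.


v = lead * (RPM/60) = 4.5*1806/60 = 135.4500

135.4500 mm/s


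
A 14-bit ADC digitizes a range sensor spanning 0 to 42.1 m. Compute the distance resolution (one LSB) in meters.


res = range / 2^n = 42.1/2^14 = 42.1/16384 = 0.0026

0.0026 m


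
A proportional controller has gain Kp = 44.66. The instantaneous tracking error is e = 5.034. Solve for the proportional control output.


u_P = Kp * e = 44.66 * 5.034 = 224.8184

224.8184


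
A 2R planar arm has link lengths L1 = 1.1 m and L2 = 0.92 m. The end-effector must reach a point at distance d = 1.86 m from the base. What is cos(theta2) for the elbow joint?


cos(th2) = (d^2 - L1^2 - L2^2)/(2*L1*L2) = (1.86^2 - 1.1^2 - 0.92^2)/(2*1.1*0.92) = 0.6933

0.6933


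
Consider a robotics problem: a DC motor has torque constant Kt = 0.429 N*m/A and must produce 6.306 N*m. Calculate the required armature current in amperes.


I = tau / Kt = 6.306/0.429 = 14.6993

14.6993 A


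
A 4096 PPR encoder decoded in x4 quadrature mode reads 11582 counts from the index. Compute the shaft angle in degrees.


angle = counts * 360 / (PPR*4) = 11582 * 360 / 16384 = 254.4873

254.4873 degrees


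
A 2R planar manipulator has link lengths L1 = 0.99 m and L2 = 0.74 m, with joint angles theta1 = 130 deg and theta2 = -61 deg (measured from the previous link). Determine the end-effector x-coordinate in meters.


x = L1*cos(th1) + L2*cos(th1+th2) = 0.99*cos(130 deg) + 0.74*cos(69 deg) = -0.3712

-0.3712 m


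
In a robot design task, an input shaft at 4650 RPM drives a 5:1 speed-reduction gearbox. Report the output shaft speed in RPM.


omega_out = omega_in / N = 4650 / 5 = 930.0000

930.0000 RPM


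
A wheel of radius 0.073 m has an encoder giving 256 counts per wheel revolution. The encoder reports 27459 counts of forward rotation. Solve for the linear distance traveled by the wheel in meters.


revs = 27459/256 = 107.261719
d = revs * 2*pi*r = 107.261719 * 2*pi*0.073 = 49.1980

49.1980 m


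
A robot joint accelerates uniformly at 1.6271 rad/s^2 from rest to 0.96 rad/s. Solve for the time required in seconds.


t = delta_omega / alpha = 0.96 / 1.6271 = 0.5900

0.5900 s


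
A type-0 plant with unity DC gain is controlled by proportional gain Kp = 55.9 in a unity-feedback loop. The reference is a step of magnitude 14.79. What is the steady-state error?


e_ss = R/(1 + Kp) = 14.79/(1 + 55.9) = 14.79/56.9000 = 0.2599

0.2599


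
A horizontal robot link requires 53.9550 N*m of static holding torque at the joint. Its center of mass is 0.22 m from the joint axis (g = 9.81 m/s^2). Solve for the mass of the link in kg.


m = tau / (g*L) = 53.9550 / (9.81 * 0.22) = 25.0000

25.0000 kg


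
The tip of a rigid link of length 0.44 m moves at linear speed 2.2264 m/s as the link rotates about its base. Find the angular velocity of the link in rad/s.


omega = v / L = 2.2264 / 0.44 = 5.0600

5.0600 rad/s


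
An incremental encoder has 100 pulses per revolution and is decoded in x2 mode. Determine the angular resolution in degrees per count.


resolution = 360 / (PPR * 2) = 360 / 200 = 1.8000

1.8000 degrees


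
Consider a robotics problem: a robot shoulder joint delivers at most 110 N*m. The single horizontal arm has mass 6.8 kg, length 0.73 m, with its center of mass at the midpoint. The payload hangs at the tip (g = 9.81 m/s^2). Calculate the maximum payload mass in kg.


tau_arm = m_arm*g*(L/2) = 6.8*9.81*0.73/2 = 24.3484 N*m
tau_payload = tau_max - tau_arm = 110 - 24.3484 = 85.6516
m_payload = tau_payload / (g*L) = 85.6516 / (9.81*0.73) = 11.9603

11.9603 kg


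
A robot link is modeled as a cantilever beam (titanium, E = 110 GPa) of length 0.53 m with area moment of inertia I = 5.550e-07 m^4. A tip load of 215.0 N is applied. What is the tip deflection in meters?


delta = F*L^3/(3*E*I) = 215.0*0.53^3/(3*1.100e+11*5.550e-07)
      = 32.008555/183150 = 1.7477e-04

1.7477e-04 m


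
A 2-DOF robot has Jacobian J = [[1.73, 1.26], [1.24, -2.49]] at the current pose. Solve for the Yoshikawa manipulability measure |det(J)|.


det(J) = 1.73*-2.49 - (1.26)*(1.24) = -5.8701
|det(J)| = 5.8701

5.8701


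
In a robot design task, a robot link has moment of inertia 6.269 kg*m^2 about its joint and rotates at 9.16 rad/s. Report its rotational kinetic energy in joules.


KE = (1/2)*I*omega^2 = 0.5*6.269*9.16^2 = 263.0021

263.0021 J


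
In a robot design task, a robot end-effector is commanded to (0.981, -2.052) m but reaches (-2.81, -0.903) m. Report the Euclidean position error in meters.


dx = -2.81 - (0.981) = -3.7910, dy = -0.903 - (-2.052) = 1.1490
err = sqrt(14.371681 + 1.320201) = 3.9613

3.9613 m


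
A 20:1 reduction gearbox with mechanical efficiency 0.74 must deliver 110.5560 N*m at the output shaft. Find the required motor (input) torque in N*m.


tau_in = tau_out / (N * eta) = 110.5560 / (20 * 0.74) = 7.4700

7.4700 N*m


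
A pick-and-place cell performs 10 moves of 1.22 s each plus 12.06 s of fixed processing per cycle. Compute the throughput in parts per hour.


T_cycle = 10*1.22 + 12.06 = 24.2600 s
rate = 3600/T = 148.3924

148.3924 parts/hour


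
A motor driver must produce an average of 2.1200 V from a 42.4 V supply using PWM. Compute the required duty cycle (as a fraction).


D = V_avg/V_supply = 2.1200/42.4 = 0.0500

0.0500


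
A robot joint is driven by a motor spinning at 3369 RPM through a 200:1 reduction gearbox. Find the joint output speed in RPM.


omega_joint = omega_motor / N = 3369 / 200 = 16.8450

16.8450 RPM


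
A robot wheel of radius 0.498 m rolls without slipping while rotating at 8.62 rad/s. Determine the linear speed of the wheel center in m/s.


v = omega * r = 8.62 * 0.498 = 4.2928

4.2928 m/s


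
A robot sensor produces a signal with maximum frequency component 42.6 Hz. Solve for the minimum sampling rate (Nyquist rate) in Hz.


f_s,min = 2*f_max = 2*42.6 = 85.2000

85.2000 Hz


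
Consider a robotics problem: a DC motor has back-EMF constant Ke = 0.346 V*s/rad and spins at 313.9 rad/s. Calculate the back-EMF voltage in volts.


V_emf = Ke * omega = 0.346*313.9 = 108.6094

108.6094 V


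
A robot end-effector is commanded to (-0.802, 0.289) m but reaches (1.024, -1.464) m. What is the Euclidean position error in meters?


dx = 1.024 - (-0.802) = 1.8260, dy = -1.464 - (0.289) = -1.7530
err = sqrt(3.334276 + 3.073009) = 2.5313

2.5313 m


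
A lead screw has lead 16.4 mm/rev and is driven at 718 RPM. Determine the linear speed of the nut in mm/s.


v = lead * (RPM/60) = 16.4*718/60 = 196.2533

196.2533 mm/s


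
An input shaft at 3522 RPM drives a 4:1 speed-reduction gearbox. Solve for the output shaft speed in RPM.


omega_out = omega_in / N = 3522 / 4 = 880.5000

880.5000 RPM


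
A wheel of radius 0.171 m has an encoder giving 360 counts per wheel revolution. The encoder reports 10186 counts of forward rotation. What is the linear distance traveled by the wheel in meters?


revs = 10186/360 = 28.294444
d = revs * 2*pi*r = 28.294444 * 2*pi*0.171 = 30.4002

30.4002 m


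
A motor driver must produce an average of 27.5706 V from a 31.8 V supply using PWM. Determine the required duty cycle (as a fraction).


D = V_avg/V_supply = 27.5706/31.8 = 0.8670

0.8670


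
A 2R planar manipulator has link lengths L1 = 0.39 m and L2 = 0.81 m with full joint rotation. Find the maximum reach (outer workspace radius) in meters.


r_max = L1 + L2 = 0.39 + 0.81 = 1.2000

1.2000 m


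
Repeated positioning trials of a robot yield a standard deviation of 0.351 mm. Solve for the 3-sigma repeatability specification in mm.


repeatability = 3*sigma = 3*0.351 = 1.0530

1.0530 mm


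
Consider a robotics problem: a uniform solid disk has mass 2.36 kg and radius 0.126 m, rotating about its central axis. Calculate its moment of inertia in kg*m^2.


I = (1/2)*m*R^2 = 0.5*2.36*0.126^2 = 0.0187

0.0187 kg*m^2


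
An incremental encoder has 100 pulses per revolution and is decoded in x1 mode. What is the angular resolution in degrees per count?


resolution = 360 / (PPR * 1) = 360 / 100 = 3.6000

3.6000 degrees


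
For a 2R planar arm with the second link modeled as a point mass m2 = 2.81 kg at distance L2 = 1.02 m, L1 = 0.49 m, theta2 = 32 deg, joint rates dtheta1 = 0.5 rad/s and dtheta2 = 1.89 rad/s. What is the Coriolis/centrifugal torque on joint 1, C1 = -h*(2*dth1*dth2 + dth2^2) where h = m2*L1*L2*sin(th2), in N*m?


h = m2*L1*L2*sin(th2) = 2.81*0.49*1.02*sin(32 deg) = 0.744239
C1 = -h*(2*0.5*1.89 + 1.89^2) = -0.744239*5.4621 = -4.0651

-4.0651 N*m


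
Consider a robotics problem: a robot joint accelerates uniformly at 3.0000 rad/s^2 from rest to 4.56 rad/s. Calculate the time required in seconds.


t = delta_omega / alpha = 4.56 / 3.0000 = 1.5200

1.5200 s


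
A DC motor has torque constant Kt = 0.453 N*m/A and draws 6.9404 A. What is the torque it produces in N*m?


tau = Kt * I = 0.453*6.9404 = 3.1440

3.1440 N*m


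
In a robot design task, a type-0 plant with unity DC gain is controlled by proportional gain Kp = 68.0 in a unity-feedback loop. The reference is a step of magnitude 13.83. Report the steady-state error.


e_ss = R/(1 + Kp) = 13.83/(1 + 68.0) = 13.83/69.0000 = 0.2004

0.2004


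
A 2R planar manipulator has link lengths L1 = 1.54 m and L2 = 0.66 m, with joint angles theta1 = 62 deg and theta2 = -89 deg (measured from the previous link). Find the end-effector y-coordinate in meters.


y = L1*sin(th1) + L2*sin(th1+th2) = 1.54*sin(62 deg) + 0.66*sin(-27 deg) = 1.0601

1.0601 m


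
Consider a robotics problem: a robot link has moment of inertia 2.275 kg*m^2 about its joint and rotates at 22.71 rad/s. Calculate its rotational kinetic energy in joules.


KE = (1/2)*I*omega^2 = 0.5*2.275*22.71^2 = 586.6589

586.6589 J


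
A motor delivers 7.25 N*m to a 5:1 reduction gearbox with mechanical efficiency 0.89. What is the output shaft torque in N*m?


tau_out = tau_in * N * eta = 7.25 * 5 * 0.89 = 32.2625

32.2625 N*m


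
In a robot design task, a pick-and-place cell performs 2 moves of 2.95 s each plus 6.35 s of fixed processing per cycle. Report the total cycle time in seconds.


T = 2*2.95 + 6.35 = 12.2500

12.2500 s


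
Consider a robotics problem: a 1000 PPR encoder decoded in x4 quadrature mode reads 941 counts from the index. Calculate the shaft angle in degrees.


angle = counts * 360 / (PPR*4) = 941 * 360 / 4000 = 84.6900

84.6900 degrees


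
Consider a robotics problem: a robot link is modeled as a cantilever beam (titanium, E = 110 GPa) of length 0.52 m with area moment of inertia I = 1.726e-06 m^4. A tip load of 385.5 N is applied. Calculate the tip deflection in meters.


delta = F*L^3/(3*E*I) = 385.5*0.52^3/(3*1.100e+11*1.726e-06)
      = 54.204384/569580 = 9.5166e-05

9.5166e-05 m


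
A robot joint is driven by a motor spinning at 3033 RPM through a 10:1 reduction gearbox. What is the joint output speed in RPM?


omega_joint = omega_motor / N = 3033 / 10 = 303.3000

303.3000 RPM


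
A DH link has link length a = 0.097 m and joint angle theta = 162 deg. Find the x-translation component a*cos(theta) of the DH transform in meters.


a*cos(theta) = 0.097*cos(162 deg) = -0.0923

-0.0923 m


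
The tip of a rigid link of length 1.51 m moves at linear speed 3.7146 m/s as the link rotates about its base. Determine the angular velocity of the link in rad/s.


omega = v / L = 3.7146 / 1.51 = 2.4600

2.4600 rad/s


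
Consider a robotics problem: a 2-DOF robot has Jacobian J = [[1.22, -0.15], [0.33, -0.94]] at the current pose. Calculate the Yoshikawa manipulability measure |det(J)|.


det(J) = 1.22*-0.94 - (-0.15)*(0.33) = -1.0973
|det(J)| = 1.0973

1.0973


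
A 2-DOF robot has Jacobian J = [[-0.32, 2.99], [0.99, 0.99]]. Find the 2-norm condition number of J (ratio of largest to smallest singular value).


JJ^T eigenvalues: trace(JJ^T) = 11.0027, det(JJ^T) = det(J)^2 = 10.73807361
s_max^2 = (11.0027 + sqrt(78.10711285))/2 = 9.92026143
s_min^2 = (11.0027 - sqrt(78.10711285))/2 = 1.08243857
kappa = s_max/s_min = sqrt(9.92026143/1.08243857) = 3.0273

3.0273


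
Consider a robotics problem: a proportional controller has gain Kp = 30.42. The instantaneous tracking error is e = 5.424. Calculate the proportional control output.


u_P = Kp * e = 30.42 * 5.424 = 164.9981

164.9981


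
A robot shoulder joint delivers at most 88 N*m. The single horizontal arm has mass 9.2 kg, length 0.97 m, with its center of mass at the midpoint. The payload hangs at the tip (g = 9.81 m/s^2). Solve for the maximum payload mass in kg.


tau_arm = m_arm*g*(L/2) = 9.2*9.81*0.97/2 = 43.7722 N*m
tau_payload = tau_max - tau_arm = 88 - 43.7722 = 44.2278
m_payload = tau_payload / (g*L) = 44.2278 / (9.81*0.97) = 4.6479

4.6479 kg


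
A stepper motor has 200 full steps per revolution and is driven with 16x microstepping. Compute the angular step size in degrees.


step = 360/(200*16) = 360/3200 = 0.1125

0.1125 degrees


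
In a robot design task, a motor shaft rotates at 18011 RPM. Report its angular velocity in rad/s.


omega = 18011 * 2*pi/60 = 1886.1075

1886.1075 rad/s


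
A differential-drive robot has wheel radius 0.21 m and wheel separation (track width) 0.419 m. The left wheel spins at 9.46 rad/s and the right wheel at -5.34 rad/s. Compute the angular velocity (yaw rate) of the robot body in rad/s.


omega = r*(wR - wL)/L = 0.21*(-5.34 - (9.46))/0.419 = -7.4177

-7.4177 rad/s
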